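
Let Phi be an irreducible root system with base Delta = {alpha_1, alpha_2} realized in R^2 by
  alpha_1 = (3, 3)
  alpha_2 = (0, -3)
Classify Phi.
B_2

Compute the Cartan integers a_ij = 2(alpha_i, alpha_j)/(alpha_j, alpha_j); the resulting 2x2 Cartan matrix is
[[2, -2], [-1, 2]].
The roots have two lengths (squared-length ratio 2:1); the short ones are alpha_{2}. The associated Dynkin diagram is a chain of 2 nodes with a double edge at one end; the terminal node there is the unique short simple root (B_2), so the type is B_2 (the algebra so(5)).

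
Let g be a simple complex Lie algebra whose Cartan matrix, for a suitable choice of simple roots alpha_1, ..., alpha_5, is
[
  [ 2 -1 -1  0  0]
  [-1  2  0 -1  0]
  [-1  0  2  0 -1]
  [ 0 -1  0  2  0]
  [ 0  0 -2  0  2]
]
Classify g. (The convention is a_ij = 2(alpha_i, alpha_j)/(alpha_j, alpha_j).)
The matrix has rank 5 with 2's on the diagonal. Reading the off-diagonal entries as Dynkin edges (a single edge where a_ij = a_ji = -1; a double or triple edge where a_ij * a_ji = 2 or 3), the diagram is a chain of 5 nodes with a double edge at one end; the terminal node there is the unique long simple root (C_5). One simple-root ordering that puts it in standard form is (alpha_4, alpha_2, alpha_1, alpha_3, alpha_5). So the algebra is type C_5, i.e. sp(10).

C5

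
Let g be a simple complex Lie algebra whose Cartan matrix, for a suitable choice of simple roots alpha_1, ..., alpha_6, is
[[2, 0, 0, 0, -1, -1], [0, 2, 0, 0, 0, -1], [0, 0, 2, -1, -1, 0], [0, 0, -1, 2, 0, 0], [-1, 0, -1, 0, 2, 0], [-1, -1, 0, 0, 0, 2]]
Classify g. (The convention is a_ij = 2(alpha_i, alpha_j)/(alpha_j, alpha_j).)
The matrix has rank 6 with 2's on the diagonal. Reading the off-diagonal entries as Dynkin edges (a single edge where a_ij = a_ji = -1; a double or triple edge where a_ij * a_ji = 2 or 3), the diagram is a chain of 6 nodes with single edges (A_6). One simple-root ordering that puts it in standard form is (alpha_2, alpha_6, alpha_1, alpha_5, alpha_3, alpha_4). So the algebra is type A_6, i.e. sl(7).

A_6 (sl(7))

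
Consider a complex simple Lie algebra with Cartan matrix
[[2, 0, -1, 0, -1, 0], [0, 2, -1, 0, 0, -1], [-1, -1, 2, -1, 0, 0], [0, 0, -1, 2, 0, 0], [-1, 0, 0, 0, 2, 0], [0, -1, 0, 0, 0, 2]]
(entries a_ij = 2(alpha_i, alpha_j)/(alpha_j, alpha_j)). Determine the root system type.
The matrix has rank 6 with 2's on the diagonal. Reading the off-diagonal entries as Dynkin edges (a single edge where a_ij = a_ji = -1; a double or triple edge where a_ij * a_ji = 2 or 3), the diagram is a chain of 5 nodes with one extra node attached to the third node from one end (E_6). One simple-root ordering that puts it in standard form is (alpha_6, alpha_4, alpha_2, alpha_3, alpha_1, alpha_5). So the algebra is type E_6.

E6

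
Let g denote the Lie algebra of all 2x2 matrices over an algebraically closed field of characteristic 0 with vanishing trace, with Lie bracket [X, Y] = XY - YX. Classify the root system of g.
This is sl(2), which has dimension 2^2 - 1 = 3 and rank 2 - 1 = 1 (a Cartan subalgebra is the diagonal traceless matrices). In the classification of classical Lie algebras, the special linear algebra sl(n+1) has type A_n; here n = 1, so the Dynkin diagram is a chain of 1 nodes with single edges (A_1). Hence the type is A_1.

A1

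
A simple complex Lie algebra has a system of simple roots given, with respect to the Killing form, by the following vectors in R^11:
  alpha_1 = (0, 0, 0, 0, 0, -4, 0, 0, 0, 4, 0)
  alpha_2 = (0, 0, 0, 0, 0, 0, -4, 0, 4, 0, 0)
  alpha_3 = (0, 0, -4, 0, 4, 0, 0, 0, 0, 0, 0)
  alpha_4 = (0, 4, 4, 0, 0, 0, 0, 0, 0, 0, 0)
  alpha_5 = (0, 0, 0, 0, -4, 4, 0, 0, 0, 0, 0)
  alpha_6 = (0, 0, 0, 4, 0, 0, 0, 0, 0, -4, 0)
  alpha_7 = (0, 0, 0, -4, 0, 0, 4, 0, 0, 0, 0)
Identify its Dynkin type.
type A_7

Compute the Cartan integers a_ij = 2(alpha_i, alpha_j)/(alpha_j, alpha_j); the resulting 7x7 Cartan matrix is
[[2, 0, 0, 0, -1, -1, 0], [0, 2, 0, 0, 0, 0, -1], [0, 0, 2, -1, -1, 0, 0], [0, 0, -1, 2, 0, 0, 0], [-1, 0, -1, 0, 2, 0, 0], [-1, 0, 0, 0, 0, 2, -1], [0, -1, 0, 0, 0, -1, 2]].
All simple roots have the same length, so the diagram is simply laced. The associated Dynkin diagram is a chain of 7 nodes with single edges (A_7), so the type is A_7 (the algebra sl(8)).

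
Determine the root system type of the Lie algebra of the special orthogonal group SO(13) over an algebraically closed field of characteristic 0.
This is so(13) with 13 odd, which has dimension 13(13-1)/2 = 78 and rank (13-1)/2 = 6. In the classification of classical Lie algebras, the orthogonal algebra so(2n+1) in an odd number of variables has type B_n; here n = 6, so the Dynkin diagram is a chain of 6 nodes with a double edge at one end; the terminal node there is the unique short simple root (B_6). Hence the type is B_6.

type B_6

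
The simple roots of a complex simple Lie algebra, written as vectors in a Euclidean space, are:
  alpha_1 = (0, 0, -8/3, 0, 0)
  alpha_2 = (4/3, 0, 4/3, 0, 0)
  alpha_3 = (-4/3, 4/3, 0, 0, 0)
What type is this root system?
Compute the Cartan integers a_ij = 2(alpha_i, alpha_j)/(alpha_j, alpha_j); the resulting 3x3 Cartan matrix is
[[2, -2, 0], [-1, 2, -1], [0, -1, 2]].
The roots have two lengths (squared-length ratio 2:1); the short ones are alpha_{2,3}. The associated Dynkin diagram is a chain of 3 nodes with a double edge at one end; the terminal node there is the unique long simple root (C_3), so the type is C_3 (the algebra sp(6)).

C3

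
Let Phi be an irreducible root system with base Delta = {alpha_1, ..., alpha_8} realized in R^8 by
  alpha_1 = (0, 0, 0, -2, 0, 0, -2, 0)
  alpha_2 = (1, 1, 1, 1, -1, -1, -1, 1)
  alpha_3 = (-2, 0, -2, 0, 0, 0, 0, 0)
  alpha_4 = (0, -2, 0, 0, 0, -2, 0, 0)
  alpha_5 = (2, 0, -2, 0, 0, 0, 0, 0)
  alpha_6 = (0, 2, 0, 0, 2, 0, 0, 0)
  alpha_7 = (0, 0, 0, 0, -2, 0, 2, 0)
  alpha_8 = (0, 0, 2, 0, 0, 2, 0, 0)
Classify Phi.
E_8

Compute the Cartan integers a_ij = 2(alpha_i, alpha_j)/(alpha_j, alpha_j); the resulting 8x8 Cartan matrix is
[[2, 0, 0, 0, 0, 0, -1, 0], [0, 2, -1, 0, 0, 0, 0, 0], [0, -1, 2, 0, 0, 0, 0, -1], [0, 0, 0, 2, 0, -1, 0, -1], [0, 0, 0, 0, 2, 0, 0, -1], [0, 0, 0, -1, 0, 2, -1, 0], [-1, 0, 0, 0, 0, -1, 2, 0], [0, 0, -1, -1, -1, 0, 0, 2]].
All simple roots have the same length, so the diagram is simply laced. The associated Dynkin diagram is a chain of 7 nodes with one extra node attached to the third node from one end (E_8), so the type is E_8.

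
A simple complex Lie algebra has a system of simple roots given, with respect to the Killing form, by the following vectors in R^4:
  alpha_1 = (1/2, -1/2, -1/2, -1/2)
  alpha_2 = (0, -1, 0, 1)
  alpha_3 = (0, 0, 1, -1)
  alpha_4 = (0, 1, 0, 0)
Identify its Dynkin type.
F_4

Compute the Cartan integers a_ij = 2(alpha_i, alpha_j)/(alpha_j, alpha_j); the resulting 4x4 Cartan matrix is
[[2, 0, 0, -1], [0, 2, -1, -2], [0, -1, 2, 0], [-1, -1, 0, 2]].
The roots have two lengths (squared-length ratio 2:1); the short ones are alpha_{1,4}. The associated Dynkin diagram is a chain of 4 nodes with a double edge between the middle two (F_4), so the type is F_4.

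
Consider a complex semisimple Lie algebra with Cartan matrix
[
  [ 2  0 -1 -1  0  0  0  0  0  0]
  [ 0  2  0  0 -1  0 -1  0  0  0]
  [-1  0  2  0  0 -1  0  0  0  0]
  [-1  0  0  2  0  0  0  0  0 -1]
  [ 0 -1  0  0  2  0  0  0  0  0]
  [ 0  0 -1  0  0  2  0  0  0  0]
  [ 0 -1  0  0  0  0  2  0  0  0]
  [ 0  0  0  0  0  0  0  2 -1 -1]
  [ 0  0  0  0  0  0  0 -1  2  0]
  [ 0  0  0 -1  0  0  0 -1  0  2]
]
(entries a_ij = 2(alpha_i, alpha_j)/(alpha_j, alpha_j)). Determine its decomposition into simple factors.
The diagram associated to this matrix has two connected components: the simple roots {alpha_2, alpha_5, alpha_7} form a chain of 3 nodes with single edges (A_3), and {alpha_1, alpha_3, alpha_4, alpha_6, alpha_8, alpha_9, alpha_10} form a chain of 7 nodes with single edges (A_7). A semisimple Lie algebra decomposes uniquely as the direct sum of simple ideals, one per connected component of its Dynkin diagram, so g ≅ A_3 ⊕ A_7 (dimension 15 + 63 = 78).

A3 ⊕ A7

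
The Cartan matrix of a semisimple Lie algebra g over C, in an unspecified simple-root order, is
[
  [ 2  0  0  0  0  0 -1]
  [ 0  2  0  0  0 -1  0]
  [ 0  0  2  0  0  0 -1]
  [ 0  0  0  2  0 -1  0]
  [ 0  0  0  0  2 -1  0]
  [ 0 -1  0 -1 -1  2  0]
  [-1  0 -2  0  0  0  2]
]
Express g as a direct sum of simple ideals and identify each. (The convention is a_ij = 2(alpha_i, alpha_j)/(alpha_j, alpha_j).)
The diagram associated to this matrix has two connected components: the simple roots {alpha_1, alpha_3, alpha_7} form a chain of 3 nodes with a double edge at one end; the terminal node there is the unique short simple root (B_3), and {alpha_2, alpha_4, alpha_5, alpha_6} form a chain of 2 nodes with a fork of two nodes at one end (D_4). A semisimple Lie algebra decomposes uniquely as the direct sum of simple ideals, one per connected component of its Dynkin diagram, so g ≅ B_3 ⊕ D_4 (dimension 21 + 28 = 49).

type B_3 + type D_4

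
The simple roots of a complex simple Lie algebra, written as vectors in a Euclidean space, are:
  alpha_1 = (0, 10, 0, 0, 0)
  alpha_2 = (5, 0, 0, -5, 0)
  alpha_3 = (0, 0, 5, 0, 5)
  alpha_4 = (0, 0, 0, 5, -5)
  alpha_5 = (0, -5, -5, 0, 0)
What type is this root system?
C_5

Compute the Cartan integers a_ij = 2(alpha_i, alpha_j)/(alpha_j, alpha_j); the resulting 5x5 Cartan matrix is
[[2, 0, 0, 0, -2], [0, 2, 0, -1, 0], [0, 0, 2, -1, -1], [0, -1, -1, 2, 0], [-1, 0, -1, 0, 2]].
The roots have two lengths (squared-length ratio 2:1); the short ones are alpha_{2,3,4,5}. The associated Dynkin diagram is a chain of 5 nodes with a double edge at one end; the terminal node there is the unique long simple root (C_5), so the type is C_5 (the algebra sp(10)).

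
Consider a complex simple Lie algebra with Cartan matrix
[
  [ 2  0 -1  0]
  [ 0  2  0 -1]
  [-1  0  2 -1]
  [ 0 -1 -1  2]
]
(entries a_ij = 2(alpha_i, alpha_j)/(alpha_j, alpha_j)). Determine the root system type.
A4

The matrix has rank 4 with 2's on the diagonal. Reading the off-diagonal entries as Dynkin edges (a single edge where a_ij = a_ji = -1; a double or triple edge where a_ij * a_ji = 2 or 3), the diagram is a chain of 4 nodes with single edges (A_4). One simple-root ordering that puts it in standard form is (alpha_2, alpha_4, alpha_3, alpha_1). So the algebra is type A_4, i.e. sl(5).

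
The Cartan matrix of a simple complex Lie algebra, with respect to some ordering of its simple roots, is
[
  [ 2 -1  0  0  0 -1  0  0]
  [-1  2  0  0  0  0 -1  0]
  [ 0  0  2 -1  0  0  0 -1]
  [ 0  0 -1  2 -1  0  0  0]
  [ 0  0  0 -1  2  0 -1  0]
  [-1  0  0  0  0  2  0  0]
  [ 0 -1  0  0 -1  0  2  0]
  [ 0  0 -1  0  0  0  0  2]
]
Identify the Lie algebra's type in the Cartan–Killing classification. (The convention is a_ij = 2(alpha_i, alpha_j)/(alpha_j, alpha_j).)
A8

The matrix has rank 8 with 2's on the diagonal. Reading the off-diagonal entries as Dynkin edges (a single edge where a_ij = a_ji = -1; a double or triple edge where a_ij * a_ji = 2 or 3), the diagram is a chain of 8 nodes with single edges (A_8). One simple-root ordering that puts it in standard form is (alpha_6, alpha_1, alpha_2, alpha_7, alpha_5, alpha_4, alpha_3, alpha_8). So the algebra is type A_8, i.e. sl(9).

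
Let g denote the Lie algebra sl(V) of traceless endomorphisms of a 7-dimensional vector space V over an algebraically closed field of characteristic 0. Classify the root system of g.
This is sl(7), which has dimension 7^2 - 1 = 48 and rank 7 - 1 = 6 (a Cartan subalgebra is the diagonal traceless matrices). In the classification of classical Lie algebras, the special linear algebra sl(n+1) has type A_n; here n = 6, so the Dynkin diagram is a chain of 6 nodes with single edges (A_6). Hence the type is A_6.

A_6 (sl(7))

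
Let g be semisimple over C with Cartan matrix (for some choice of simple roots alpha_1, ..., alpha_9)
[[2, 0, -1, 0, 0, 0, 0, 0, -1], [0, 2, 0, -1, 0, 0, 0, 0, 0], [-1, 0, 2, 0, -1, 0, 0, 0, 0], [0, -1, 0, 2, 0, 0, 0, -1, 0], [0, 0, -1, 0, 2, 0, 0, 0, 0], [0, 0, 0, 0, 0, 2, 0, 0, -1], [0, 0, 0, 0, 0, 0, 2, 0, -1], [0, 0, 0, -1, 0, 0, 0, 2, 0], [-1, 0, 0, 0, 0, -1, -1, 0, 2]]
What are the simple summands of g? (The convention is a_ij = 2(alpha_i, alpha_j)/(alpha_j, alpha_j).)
The diagram associated to this matrix has two connected components: the simple roots {alpha_2, alpha_4, alpha_8} form a chain of 3 nodes with single edges (A_3), and {alpha_1, alpha_3, alpha_5, alpha_6, alpha_7, alpha_9} form a chain of 4 nodes with a fork of two nodes at one end (D_6). A semisimple Lie algebra decomposes uniquely as the direct sum of simple ideals, one per connected component of its Dynkin diagram, so g ≅ A_3 ⊕ D_6 (dimension 15 + 66 = 81).

A_3 (sl(4)) + D_6 (so(12))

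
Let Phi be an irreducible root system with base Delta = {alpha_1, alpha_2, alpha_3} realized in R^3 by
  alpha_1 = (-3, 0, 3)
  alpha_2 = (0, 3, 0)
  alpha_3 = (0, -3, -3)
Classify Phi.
Compute the Cartan integers a_ij = 2(alpha_i, alpha_j)/(alpha_j, alpha_j); the resulting 3x3 Cartan matrix is
[[2, 0, -1], [0, 2, -1], [-1, -2, 2]].
The roots have two lengths (squared-length ratio 2:1); the short ones are alpha_{2}. The associated Dynkin diagram is a chain of 3 nodes with a double edge at one end; the terminal node there is the unique short simple root (B_3), so the type is B_3 (the algebra so(7)).

B_3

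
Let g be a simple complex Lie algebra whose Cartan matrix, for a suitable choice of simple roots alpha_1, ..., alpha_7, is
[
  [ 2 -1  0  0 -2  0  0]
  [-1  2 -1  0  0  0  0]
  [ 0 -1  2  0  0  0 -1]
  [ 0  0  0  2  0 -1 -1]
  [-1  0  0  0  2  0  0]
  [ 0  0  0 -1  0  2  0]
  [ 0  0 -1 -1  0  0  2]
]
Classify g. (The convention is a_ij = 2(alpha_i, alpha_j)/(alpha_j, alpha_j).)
The matrix has rank 7 with 2's on the diagonal. Reading the off-diagonal entries as Dynkin edges (a single edge where a_ij = a_ji = -1; a double or triple edge where a_ij * a_ji = 2 or 3), the diagram is a chain of 7 nodes with a double edge at one end; the terminal node there is the unique short simple root (B_7). One simple-root ordering that puts it in standard form is (alpha_6, alpha_4, alpha_7, alpha_3, alpha_2, alpha_1, alpha_5). So the algebra is type B_7, i.e. so(15).

B7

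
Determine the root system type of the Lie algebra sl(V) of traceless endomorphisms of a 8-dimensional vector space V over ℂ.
A_7 (sl(8))

This is sl(8), which has dimension 8^2 - 1 = 63 and rank 8 - 1 = 7 (a Cartan subalgebra is the diagonal traceless matrices). In the classification of classical Lie algebras, the special linear algebra sl(n+1) has type A_n; here n = 7, so the Dynkin diagram is a chain of 7 nodes with single edges (A_7). Hence the type is A_7.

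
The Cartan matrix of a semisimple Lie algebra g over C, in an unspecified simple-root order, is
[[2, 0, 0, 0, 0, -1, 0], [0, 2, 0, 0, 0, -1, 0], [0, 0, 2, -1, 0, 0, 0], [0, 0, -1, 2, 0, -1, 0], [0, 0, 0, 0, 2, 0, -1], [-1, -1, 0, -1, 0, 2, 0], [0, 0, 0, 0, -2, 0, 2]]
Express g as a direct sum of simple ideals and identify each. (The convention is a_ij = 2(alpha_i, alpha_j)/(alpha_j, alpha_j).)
The diagram associated to this matrix has two connected components: the simple roots {alpha_5, alpha_7} form a chain of 2 nodes with a double edge at one end; the terminal node there is the unique short simple root (B_2), and {alpha_1, alpha_2, alpha_3, alpha_4, alpha_6} form a chain of 3 nodes with a fork of two nodes at one end (D_5). A semisimple Lie algebra decomposes uniquely as the direct sum of simple ideals, one per connected component of its Dynkin diagram, so g ≅ B_2 ⊕ D_5 (dimension 10 + 45 = 55).

B_2 + D_5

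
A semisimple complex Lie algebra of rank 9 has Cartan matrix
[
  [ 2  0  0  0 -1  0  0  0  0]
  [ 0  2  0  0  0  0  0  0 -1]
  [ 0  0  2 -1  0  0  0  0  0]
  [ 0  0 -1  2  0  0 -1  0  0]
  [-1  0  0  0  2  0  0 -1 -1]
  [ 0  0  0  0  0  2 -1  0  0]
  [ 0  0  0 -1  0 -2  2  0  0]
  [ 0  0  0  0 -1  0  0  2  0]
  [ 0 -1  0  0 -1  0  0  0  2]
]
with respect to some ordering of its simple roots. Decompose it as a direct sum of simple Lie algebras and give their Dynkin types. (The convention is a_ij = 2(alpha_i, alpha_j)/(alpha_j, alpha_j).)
The diagram associated to this matrix has two connected components: the simple roots {alpha_3, alpha_4, alpha_6, alpha_7} form a chain of 4 nodes with a double edge at one end; the terminal node there is the unique short simple root (B_4), and {alpha_1, alpha_2, alpha_5, alpha_8, alpha_9} form a chain of 3 nodes with a fork of two nodes at one end (D_5). A semisimple Lie algebra decomposes uniquely as the direct sum of simple ideals, one per connected component of its Dynkin diagram, so g ≅ B_4 ⊕ D_5 (dimension 36 + 45 = 81).

B_4 (so(9)) + D_5 (so(10))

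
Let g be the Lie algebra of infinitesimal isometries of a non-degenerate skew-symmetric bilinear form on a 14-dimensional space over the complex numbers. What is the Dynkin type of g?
This is sp(14), which has dimension 14(14+1)/2 = 105 and rank 14/2 = 7. In the classification of classical Lie algebras, the symplectic algebra sp(2n) has type C_n; here n = 7, so the Dynkin diagram is a chain of 7 nodes with a double edge at one end; the terminal node there is the unique long simple root (C_7). Hence the type is C_7.

C_7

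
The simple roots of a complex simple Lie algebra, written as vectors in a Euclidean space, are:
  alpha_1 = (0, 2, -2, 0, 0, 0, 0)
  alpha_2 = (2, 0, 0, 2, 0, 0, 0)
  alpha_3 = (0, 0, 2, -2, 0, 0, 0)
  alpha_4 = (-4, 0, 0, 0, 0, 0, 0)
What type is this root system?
C_4

Compute the Cartan integers a_ij = 2(alpha_i, alpha_j)/(alpha_j, alpha_j); the resulting 4x4 Cartan matrix is
[[2, 0, -1, 0], [0, 2, -1, -1], [-1, -1, 2, 0], [0, -2, 0, 2]].
The roots have two lengths (squared-length ratio 2:1); the short ones are alpha_{1,2,3}. The associated Dynkin diagram is a chain of 4 nodes with a double edge at one end; the terminal node there is the unique long simple root (C_4), so the type is C_4 (the algebra sp(8)).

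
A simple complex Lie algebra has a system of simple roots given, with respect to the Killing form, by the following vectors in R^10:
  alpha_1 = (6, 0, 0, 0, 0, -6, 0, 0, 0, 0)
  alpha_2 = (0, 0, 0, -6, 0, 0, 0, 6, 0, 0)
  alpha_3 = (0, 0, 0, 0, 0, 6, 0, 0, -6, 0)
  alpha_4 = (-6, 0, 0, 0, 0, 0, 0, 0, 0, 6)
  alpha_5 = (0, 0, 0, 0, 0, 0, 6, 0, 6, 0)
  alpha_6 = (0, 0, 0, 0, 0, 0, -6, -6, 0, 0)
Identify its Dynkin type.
Compute the Cartan integers a_ij = 2(alpha_i, alpha_j)/(alpha_j, alpha_j); the resulting 6x6 Cartan matrix is
[[2, 0, -1, -1, 0, 0], [0, 2, 0, 0, 0, -1], [-1, 0, 2, 0, -1, 0], [-1, 0, 0, 2, 0, 0], [0, 0, -1, 0, 2, -1], [0, -1, 0, 0, -1, 2]].
All simple roots have the same length, so the diagram is simply laced. The associated Dynkin diagram is a chain of 6 nodes with single edges (A_6), so the type is A_6 (the algebra sl(7)).

type A_6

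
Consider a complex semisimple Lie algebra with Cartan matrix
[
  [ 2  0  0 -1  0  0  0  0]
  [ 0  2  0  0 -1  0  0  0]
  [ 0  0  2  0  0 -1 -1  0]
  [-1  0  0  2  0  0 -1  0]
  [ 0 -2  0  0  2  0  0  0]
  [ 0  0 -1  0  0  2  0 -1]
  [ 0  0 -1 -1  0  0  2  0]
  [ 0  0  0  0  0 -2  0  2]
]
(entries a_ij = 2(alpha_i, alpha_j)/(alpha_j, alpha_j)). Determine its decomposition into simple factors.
B_2 (so(5)) ⊕ C_6 (sp(12))

The diagram associated to this matrix has two connected components: the simple roots {alpha_2, alpha_5} form a chain of 2 nodes with a double edge at one end; the terminal node there is the unique short simple root (B_2), and {alpha_1, alpha_3, alpha_4, alpha_6, alpha_7, alpha_8} form a chain of 6 nodes with a double edge at one end; the terminal node there is the unique long simple root (C_6). A semisimple Lie algebra decomposes uniquely as the direct sum of simple ideals, one per connected component of its Dynkin diagram, so g ≅ B_2 ⊕ C_6 (dimension 10 + 78 = 88).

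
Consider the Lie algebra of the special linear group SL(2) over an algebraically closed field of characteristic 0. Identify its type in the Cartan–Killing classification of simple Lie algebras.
A_1

This is sl(2), which has dimension 2^2 - 1 = 3 and rank 2 - 1 = 1 (a Cartan subalgebra is the diagonal traceless matrices). In the classification of classical Lie algebras, the special linear algebra sl(n+1) has type A_n; here n = 1, so the Dynkin diagram is a chain of 1 nodes with single edges (A_1). Hence the type is A_1.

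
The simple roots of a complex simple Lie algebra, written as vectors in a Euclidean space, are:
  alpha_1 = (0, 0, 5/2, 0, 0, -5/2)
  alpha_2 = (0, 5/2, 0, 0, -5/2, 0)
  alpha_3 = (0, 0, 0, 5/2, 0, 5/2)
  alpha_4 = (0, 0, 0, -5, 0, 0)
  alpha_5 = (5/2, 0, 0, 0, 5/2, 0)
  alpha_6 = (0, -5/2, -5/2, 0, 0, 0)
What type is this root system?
Compute the Cartan integers a_ij = 2(alpha_i, alpha_j)/(alpha_j, alpha_j); the resulting 6x6 Cartan matrix is
[[2, 0, -1, 0, 0, -1], [0, 2, 0, 0, -1, -1], [-1, 0, 2, -1, 0, 0], [0, 0, -2, 2, 0, 0], [0, -1, 0, 0, 2, 0], [-1, -1, 0, 0, 0, 2]].
The roots have two lengths (squared-length ratio 2:1); the short ones are alpha_{1,2,3,5,6}. The associated Dynkin diagram is a chain of 6 nodes with a double edge at one end; the terminal node there is the unique long simple root (C_6), so the type is C_6 (the algebra sp(12)).

type C_6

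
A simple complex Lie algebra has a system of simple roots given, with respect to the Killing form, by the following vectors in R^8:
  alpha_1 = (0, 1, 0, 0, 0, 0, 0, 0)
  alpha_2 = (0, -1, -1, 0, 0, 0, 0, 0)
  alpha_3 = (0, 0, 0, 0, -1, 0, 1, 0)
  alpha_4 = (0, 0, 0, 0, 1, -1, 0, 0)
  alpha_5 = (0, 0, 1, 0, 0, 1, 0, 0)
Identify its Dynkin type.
type B_5

Compute the Cartan integers a_ij = 2(alpha_i, alpha_j)/(alpha_j, alpha_j); the resulting 5x5 Cartan matrix is
[[2, -1, 0, 0, 0], [-2, 2, 0, 0, -1], [0, 0, 2, -1, 0], [0, 0, -1, 2, -1], [0, -1, 0, -1, 2]].
The roots have two lengths (squared-length ratio 2:1); the short ones are alpha_{1}. The associated Dynkin diagram is a chain of 5 nodes with a double edge at one end; the terminal node there is the unique short simple root (B_5), so the type is B_5 (the algebra so(11)).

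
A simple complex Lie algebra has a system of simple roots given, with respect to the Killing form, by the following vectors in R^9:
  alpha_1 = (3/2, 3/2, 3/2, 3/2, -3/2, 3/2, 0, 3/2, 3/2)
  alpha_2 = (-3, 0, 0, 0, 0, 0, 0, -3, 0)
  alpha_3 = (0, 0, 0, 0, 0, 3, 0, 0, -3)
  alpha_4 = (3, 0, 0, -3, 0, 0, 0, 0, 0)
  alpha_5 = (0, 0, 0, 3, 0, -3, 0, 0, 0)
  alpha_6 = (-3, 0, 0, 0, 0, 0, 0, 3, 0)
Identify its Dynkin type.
E6

Compute the Cartan integers a_ij = 2(alpha_i, alpha_j)/(alpha_j, alpha_j); the resulting 6x6 Cartan matrix is
[[2, -1, 0, 0, 0, 0], [-1, 2, 0, -1, 0, 0], [0, 0, 2, 0, -1, 0], [0, -1, 0, 2, -1, -1], [0, 0, -1, -1, 2, 0], [0, 0, 0, -1, 0, 2]].
All simple roots have the same length, so the diagram is simply laced. The associated Dynkin diagram is a chain of 5 nodes with one extra node attached to the third node from one end (E_6), so the type is E_6.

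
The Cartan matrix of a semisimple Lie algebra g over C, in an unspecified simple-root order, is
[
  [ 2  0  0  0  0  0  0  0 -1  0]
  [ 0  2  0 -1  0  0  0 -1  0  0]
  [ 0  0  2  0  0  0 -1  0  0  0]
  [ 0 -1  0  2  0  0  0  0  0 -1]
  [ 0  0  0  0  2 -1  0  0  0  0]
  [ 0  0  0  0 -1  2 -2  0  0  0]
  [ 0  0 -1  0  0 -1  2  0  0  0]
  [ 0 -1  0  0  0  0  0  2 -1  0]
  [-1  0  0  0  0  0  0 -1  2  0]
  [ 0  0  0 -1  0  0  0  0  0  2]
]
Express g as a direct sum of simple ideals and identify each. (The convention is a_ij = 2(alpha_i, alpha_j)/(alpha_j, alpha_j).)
A_6 (sl(7)) + F_4

The diagram associated to this matrix has two connected components: the simple roots {alpha_1, alpha_2, alpha_4, alpha_8, alpha_9, alpha_10} form a chain of 6 nodes with single edges (A_6), and {alpha_3, alpha_5, alpha_6, alpha_7} form a chain of 4 nodes with a double edge between the middle two (F_4). A semisimple Lie algebra decomposes uniquely as the direct sum of simple ideals, one per connected component of its Dynkin diagram, so g ≅ A_6 ⊕ F_4 (dimension 48 + 52 = 100).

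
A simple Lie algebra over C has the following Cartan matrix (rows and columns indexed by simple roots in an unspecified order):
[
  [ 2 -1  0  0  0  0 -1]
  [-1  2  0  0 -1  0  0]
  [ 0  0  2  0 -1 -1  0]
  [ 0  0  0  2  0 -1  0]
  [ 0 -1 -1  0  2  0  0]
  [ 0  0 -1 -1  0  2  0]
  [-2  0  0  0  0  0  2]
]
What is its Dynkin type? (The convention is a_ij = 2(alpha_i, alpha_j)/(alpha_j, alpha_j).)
The matrix has rank 7 with 2's on the diagonal. Reading the off-diagonal entries as Dynkin edges (a single edge where a_ij = a_ji = -1; a double or triple edge where a_ij * a_ji = 2 or 3), the diagram is a chain of 7 nodes with a double edge at one end; the terminal node there is the unique long simple root (C_7). One simple-root ordering that puts it in standard form is (alpha_4, alpha_6, alpha_3, alpha_5, alpha_2, alpha_1, alpha_7). So the algebra is type C_7, i.e. sp(14).

C_7 (sp(14))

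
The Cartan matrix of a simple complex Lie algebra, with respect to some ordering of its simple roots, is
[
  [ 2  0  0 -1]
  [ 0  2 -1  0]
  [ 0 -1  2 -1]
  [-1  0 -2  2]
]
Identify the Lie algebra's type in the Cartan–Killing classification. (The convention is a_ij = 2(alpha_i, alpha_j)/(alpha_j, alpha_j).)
The matrix has rank 4 with 2's on the diagonal. Reading the off-diagonal entries as Dynkin edges (a single edge where a_ij = a_ji = -1; a double or triple edge where a_ij * a_ji = 2 or 3), the diagram is a chain of 4 nodes with a double edge between the middle two (F_4). One simple-root ordering that puts it in standard form is (alpha_1, alpha_4, alpha_3, alpha_2). So the algebra is type F_4.

F4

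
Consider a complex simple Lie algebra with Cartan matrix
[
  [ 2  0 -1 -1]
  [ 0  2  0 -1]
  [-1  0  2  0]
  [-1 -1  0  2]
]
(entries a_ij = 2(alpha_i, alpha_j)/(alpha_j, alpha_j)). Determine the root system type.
The matrix has rank 4 with 2's on the diagonal. Reading the off-diagonal entries as Dynkin edges (a single edge where a_ij = a_ji = -1; a double or triple edge where a_ij * a_ji = 2 or 3), the diagram is a chain of 4 nodes with single edges (A_4). One simple-root ordering that puts it in standard form is (alpha_3, alpha_1, alpha_4, alpha_2). So the algebra is type A_4, i.e. sl(5).

A4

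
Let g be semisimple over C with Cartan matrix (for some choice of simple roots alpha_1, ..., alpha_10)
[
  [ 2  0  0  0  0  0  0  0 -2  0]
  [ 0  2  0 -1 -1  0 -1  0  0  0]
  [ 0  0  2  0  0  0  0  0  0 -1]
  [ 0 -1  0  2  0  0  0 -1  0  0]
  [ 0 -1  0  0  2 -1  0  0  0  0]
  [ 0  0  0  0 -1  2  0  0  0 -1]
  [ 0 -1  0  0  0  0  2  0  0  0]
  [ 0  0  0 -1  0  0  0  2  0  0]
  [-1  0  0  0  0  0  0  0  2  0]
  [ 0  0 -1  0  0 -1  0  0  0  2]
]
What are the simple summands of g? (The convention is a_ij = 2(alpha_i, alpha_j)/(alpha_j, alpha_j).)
The diagram associated to this matrix has two connected components: the simple roots {alpha_1, alpha_9} form a chain of 2 nodes with a double edge at one end; the terminal node there is the unique short simple root (B_2), and {alpha_2, alpha_3, alpha_4, alpha_5, alpha_6, alpha_7, alpha_8, alpha_10} form a chain of 7 nodes with one extra node attached to the third node from one end (E_8). A semisimple Lie algebra decomposes uniquely as the direct sum of simple ideals, one per connected component of its Dynkin diagram, so g ≅ B_2 ⊕ E_8 (dimension 10 + 248 = 258).

B_2 ⊕ E_8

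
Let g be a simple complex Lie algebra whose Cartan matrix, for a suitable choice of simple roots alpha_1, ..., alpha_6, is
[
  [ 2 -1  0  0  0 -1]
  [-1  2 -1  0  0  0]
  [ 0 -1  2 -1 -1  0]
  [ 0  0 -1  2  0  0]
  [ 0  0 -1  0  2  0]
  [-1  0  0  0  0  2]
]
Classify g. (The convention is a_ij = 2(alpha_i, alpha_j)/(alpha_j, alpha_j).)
type D_6

The matrix has rank 6 with 2's on the diagonal. Reading the off-diagonal entries as Dynkin edges (a single edge where a_ij = a_ji = -1; a double or triple edge where a_ij * a_ji = 2 or 3), the diagram is a chain of 4 nodes with a fork of two nodes at one end (D_6). One simple-root ordering that puts it in standard form is (alpha_6, alpha_1, alpha_2, alpha_3, alpha_4, alpha_5). So the algebra is type D_6, i.e. so(12).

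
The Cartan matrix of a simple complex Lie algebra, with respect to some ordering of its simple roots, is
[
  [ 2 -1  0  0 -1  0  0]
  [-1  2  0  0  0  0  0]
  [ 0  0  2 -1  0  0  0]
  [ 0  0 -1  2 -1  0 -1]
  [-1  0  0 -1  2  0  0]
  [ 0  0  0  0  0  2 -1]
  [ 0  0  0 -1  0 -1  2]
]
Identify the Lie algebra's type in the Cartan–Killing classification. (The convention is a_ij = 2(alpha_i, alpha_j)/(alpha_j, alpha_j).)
type E_7

The matrix has rank 7 with 2's on the diagonal. Reading the off-diagonal entries as Dynkin edges (a single edge where a_ij = a_ji = -1; a double or triple edge where a_ij * a_ji = 2 or 3), the diagram is a chain of 6 nodes with one extra node attached to the third node from one end (E_7). One simple-root ordering that puts it in standard form is (alpha_6, alpha_3, alpha_7, alpha_4, alpha_5, alpha_1, alpha_2). So the algebra is type E_7.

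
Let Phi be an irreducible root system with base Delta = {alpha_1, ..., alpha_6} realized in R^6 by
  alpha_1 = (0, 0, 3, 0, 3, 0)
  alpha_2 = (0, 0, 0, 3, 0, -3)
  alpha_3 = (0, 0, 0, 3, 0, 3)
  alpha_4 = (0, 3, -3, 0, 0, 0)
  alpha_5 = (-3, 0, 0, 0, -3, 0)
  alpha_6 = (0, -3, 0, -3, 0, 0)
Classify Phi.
Compute the Cartan integers a_ij = 2(alpha_i, alpha_j)/(alpha_j, alpha_j); the resulting 6x6 Cartan matrix is
[[2, 0, 0, -1, -1, 0], [0, 2, 0, 0, 0, -1], [0, 0, 2, 0, 0, -1], [-1, 0, 0, 2, 0, -1], [-1, 0, 0, 0, 2, 0], [0, -1, -1, -1, 0, 2]].
All simple roots have the same length, so the diagram is simply laced. The associated Dynkin diagram is a chain of 4 nodes with a fork of two nodes at one end (D_6), so the type is D_6 (the algebra so(12)).

D6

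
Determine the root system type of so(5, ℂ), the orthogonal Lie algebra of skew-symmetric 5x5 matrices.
B2

This is so(5) with 5 odd, which has dimension 5(5-1)/2 = 10 and rank (5-1)/2 = 2. In the classification of classical Lie algebras, the orthogonal algebra so(2n+1) in an odd number of variables has type B_n; here n = 2, so the Dynkin diagram is a chain of 2 nodes with a double edge at one end; the terminal node there is the unique short simple root (B_2). Hence the type is B_2.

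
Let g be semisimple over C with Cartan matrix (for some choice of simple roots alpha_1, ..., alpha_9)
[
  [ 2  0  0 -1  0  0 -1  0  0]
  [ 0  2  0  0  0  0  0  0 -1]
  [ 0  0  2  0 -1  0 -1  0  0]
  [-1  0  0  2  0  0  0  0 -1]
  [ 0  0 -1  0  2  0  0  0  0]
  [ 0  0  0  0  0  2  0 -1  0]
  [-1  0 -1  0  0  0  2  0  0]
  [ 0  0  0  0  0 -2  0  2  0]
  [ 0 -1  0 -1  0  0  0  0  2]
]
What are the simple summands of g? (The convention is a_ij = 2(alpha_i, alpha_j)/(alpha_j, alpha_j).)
The diagram associated to this matrix has two connected components: the simple roots {alpha_1, alpha_2, alpha_3, alpha_4, alpha_5, alpha_7, alpha_9} form a chain of 7 nodes with single edges (A_7), and {alpha_6, alpha_8} form a chain of 2 nodes with a double edge at one end; the terminal node there is the unique short simple root (B_2). A semisimple Lie algebra decomposes uniquely as the direct sum of simple ideals, one per connected component of its Dynkin diagram, so g ≅ A_7 ⊕ B_2 (dimension 63 + 10 = 73).

A_7 (sl(8)) + B_2 (so(5))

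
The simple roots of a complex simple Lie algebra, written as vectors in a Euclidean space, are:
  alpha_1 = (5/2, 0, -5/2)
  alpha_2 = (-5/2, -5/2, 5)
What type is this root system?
G2

Compute the Cartan integers a_ij = 2(alpha_i, alpha_j)/(alpha_j, alpha_j); the resulting 2x2 Cartan matrix is
[[2, -1], [-3, 2]].
The roots have two lengths (squared-length ratio 3:1); the short ones are alpha_{1}. The associated Dynkin diagram is two nodes joined by a triple edge (G_2), so the type is G_2.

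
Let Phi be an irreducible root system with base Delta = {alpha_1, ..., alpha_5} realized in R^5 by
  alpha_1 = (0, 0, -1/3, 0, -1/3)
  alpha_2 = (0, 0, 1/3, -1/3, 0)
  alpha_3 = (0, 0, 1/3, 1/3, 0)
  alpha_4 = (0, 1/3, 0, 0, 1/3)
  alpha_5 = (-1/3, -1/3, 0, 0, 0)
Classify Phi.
D_5

Compute the Cartan integers a_ij = 2(alpha_i, alpha_j)/(alpha_j, alpha_j); the resulting 5x5 Cartan matrix is
[[2, -1, -1, -1, 0], [-1, 2, 0, 0, 0], [-1, 0, 2, 0, 0], [-1, 0, 0, 2, -1], [0, 0, 0, -1, 2]].
All simple roots have the same length, so the diagram is simply laced. The associated Dynkin diagram is a chain of 3 nodes with a fork of two nodes at one end (D_5), so the type is D_5 (the algebra so(10)).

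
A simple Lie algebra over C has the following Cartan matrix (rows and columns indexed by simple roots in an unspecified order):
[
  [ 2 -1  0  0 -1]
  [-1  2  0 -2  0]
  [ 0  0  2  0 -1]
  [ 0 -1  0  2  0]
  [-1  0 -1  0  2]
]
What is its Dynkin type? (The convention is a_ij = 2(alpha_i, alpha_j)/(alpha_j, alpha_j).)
The matrix has rank 5 with 2's on the diagonal. Reading the off-diagonal entries as Dynkin edges (a single edge where a_ij = a_ji = -1; a double or triple edge where a_ij * a_ji = 2 or 3), the diagram is a chain of 5 nodes with a double edge at one end; the terminal node there is the unique short simple root (B_5). One simple-root ordering that puts it in standard form is (alpha_3, alpha_5, alpha_1, alpha_2, alpha_4). So the algebra is type B_5, i.e. so(11).

B_5 (so(11))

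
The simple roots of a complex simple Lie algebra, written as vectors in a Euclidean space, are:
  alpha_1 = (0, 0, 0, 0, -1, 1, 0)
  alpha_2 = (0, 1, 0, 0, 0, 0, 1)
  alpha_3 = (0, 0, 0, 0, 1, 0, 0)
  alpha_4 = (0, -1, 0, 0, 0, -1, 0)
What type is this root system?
Compute the Cartan integers a_ij = 2(alpha_i, alpha_j)/(alpha_j, alpha_j); the resulting 4x4 Cartan matrix is
[[2, 0, -2, -1], [0, 2, 0, -1], [-1, 0, 2, 0], [-1, -1, 0, 2]].
The roots have two lengths (squared-length ratio 2:1); the short ones are alpha_{3}. The associated Dynkin diagram is a chain of 4 nodes with a double edge at one end; the terminal node there is the unique short simple root (B_4), so the type is B_4 (the algebra so(9)).

B_4 (so(9))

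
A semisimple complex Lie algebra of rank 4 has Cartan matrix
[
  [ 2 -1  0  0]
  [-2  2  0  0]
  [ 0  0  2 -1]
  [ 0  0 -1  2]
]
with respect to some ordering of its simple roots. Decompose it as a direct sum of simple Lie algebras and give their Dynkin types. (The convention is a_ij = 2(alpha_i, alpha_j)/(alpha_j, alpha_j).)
type A_2 + type B_2

The diagram associated to this matrix has two connected components: the simple roots {alpha_3, alpha_4} form a chain of 2 nodes with single edges (A_2), and {alpha_1, alpha_2} form a chain of 2 nodes with a double edge at one end; the terminal node there is the unique short simple root (B_2). A semisimple Lie algebra decomposes uniquely as the direct sum of simple ideals, one per connected component of its Dynkin diagram, so g ≅ A_2 ⊕ B_2 (dimension 8 + 10 = 18).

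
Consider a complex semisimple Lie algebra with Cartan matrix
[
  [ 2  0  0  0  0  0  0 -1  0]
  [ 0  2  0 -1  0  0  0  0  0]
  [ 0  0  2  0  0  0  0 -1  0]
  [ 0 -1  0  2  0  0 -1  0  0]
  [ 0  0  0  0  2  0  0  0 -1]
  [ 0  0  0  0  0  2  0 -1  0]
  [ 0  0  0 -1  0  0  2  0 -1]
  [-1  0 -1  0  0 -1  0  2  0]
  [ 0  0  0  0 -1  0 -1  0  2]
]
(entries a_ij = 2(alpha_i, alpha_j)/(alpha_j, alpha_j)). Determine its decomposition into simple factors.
The diagram associated to this matrix has two connected components: the simple roots {alpha_2, alpha_4, alpha_5, alpha_7, alpha_9} form a chain of 5 nodes with single edges (A_5), and {alpha_1, alpha_3, alpha_6, alpha_8} form a chain of 2 nodes with a fork of two nodes at one end (D_4). A semisimple Lie algebra decomposes uniquely as the direct sum of simple ideals, one per connected component of its Dynkin diagram, so g ≅ A_5 ⊕ D_4 (dimension 35 + 28 = 63).

A_5 + D_4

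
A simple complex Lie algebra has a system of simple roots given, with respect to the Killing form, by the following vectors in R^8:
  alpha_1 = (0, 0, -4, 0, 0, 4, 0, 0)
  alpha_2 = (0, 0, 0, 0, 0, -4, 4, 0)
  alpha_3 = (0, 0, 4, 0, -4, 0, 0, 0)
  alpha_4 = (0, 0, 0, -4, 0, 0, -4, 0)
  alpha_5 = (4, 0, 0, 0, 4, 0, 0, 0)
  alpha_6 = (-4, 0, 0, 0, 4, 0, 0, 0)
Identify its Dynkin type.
type D_6

Compute the Cartan integers a_ij = 2(alpha_i, alpha_j)/(alpha_j, alpha_j); the resulting 6x6 Cartan matrix is
[[2, -1, -1, 0, 0, 0], [-1, 2, 0, -1, 0, 0], [-1, 0, 2, 0, -1, -1], [0, -1, 0, 2, 0, 0], [0, 0, -1, 0, 2, 0], [0, 0, -1, 0, 0, 2]].
All simple roots have the same length, so the diagram is simply laced. The associated Dynkin diagram is a chain of 4 nodes with a fork of two nodes at one end (D_6), so the type is D_6 (the algebra so(12)).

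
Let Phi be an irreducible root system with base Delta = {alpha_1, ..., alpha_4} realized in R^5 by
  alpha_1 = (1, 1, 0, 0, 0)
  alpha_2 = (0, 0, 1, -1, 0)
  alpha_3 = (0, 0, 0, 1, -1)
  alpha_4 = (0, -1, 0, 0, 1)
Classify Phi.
A4

Compute the Cartan integers a_ij = 2(alpha_i, alpha_j)/(alpha_j, alpha_j); the resulting 4x4 Cartan matrix is
[[2, 0, 0, -1], [0, 2, -1, 0], [0, -1, 2, -1], [-1, 0, -1, 2]].
All simple roots have the same length, so the diagram is simply laced. The associated Dynkin diagram is a chain of 4 nodes with single edges (A_4), so the type is A_4 (the algebra sl(5)).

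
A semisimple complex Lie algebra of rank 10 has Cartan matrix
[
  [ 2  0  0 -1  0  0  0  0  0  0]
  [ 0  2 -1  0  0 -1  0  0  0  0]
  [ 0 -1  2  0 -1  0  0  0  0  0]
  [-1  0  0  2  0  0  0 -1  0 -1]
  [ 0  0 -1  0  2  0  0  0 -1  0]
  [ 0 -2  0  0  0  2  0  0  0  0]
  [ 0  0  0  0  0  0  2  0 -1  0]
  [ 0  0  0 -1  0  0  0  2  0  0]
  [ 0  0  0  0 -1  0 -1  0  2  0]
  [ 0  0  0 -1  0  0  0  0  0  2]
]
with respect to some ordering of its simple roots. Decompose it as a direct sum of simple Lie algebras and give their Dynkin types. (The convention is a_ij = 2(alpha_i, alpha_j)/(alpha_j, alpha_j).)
The diagram associated to this matrix has two connected components: the simple roots {alpha_2, alpha_3, alpha_5, alpha_6, alpha_7, alpha_9} form a chain of 6 nodes with a double edge at one end; the terminal node there is the unique long simple root (C_6), and {alpha_1, alpha_4, alpha_8, alpha_10} form a chain of 2 nodes with a fork of two nodes at one end (D_4). A semisimple Lie algebra decomposes uniquely as the direct sum of simple ideals, one per connected component of its Dynkin diagram, so g ≅ C_6 ⊕ D_4 (dimension 78 + 28 = 106).

C_6 + D_4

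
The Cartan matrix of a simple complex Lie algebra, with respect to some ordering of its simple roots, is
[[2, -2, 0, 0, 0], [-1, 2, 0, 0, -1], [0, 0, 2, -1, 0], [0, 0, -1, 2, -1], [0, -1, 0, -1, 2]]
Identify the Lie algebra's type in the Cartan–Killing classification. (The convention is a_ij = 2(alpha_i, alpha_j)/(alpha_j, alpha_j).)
C_5 (sp(10))

The matrix has rank 5 with 2's on the diagonal. Reading the off-diagonal entries as Dynkin edges (a single edge where a_ij = a_ji = -1; a double or triple edge where a_ij * a_ji = 2 or 3), the diagram is a chain of 5 nodes with a double edge at one end; the terminal node there is the unique long simple root (C_5). One simple-root ordering that puts it in standard form is (alpha_3, alpha_4, alpha_5, alpha_2, alpha_1). So the algebra is type C_5, i.e. sp(10).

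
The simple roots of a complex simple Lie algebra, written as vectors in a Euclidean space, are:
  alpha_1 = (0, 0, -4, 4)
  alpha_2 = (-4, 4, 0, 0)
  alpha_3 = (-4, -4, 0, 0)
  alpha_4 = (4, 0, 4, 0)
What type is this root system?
Compute the Cartan integers a_ij = 2(alpha_i, alpha_j)/(alpha_j, alpha_j); the resulting 4x4 Cartan matrix is
[[2, 0, 0, -1], [0, 2, 0, -1], [0, 0, 2, -1], [-1, -1, -1, 2]].
All simple roots have the same length, so the diagram is simply laced. The associated Dynkin diagram is a chain of 2 nodes with a fork of two nodes at one end (D_4), so the type is D_4 (the algebra so(8)).

D4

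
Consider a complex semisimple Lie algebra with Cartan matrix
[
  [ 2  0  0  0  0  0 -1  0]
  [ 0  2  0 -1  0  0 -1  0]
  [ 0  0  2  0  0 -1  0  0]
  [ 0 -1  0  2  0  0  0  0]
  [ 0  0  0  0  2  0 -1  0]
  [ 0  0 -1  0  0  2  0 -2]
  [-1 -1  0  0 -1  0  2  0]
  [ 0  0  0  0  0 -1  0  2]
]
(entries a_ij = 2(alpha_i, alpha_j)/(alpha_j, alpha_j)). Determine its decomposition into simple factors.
type B_3 ⊕ type D_5

The diagram associated to this matrix has two connected components: the simple roots {alpha_3, alpha_6, alpha_8} form a chain of 3 nodes with a double edge at one end; the terminal node there is the unique short simple root (B_3), and {alpha_1, alpha_2, alpha_4, alpha_5, alpha_7} form a chain of 3 nodes with a fork of two nodes at one end (D_5). A semisimple Lie algebra decomposes uniquely as the direct sum of simple ideals, one per connected component of its Dynkin diagram, so g ≅ B_3 ⊕ D_5 (dimension 21 + 45 = 66).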